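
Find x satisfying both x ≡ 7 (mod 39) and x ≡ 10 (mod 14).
514

Using Chinese Remainder Theorem:
M = 39 × 14 = 546
M1 = 14, M2 = 39
y1 = 14^(-1) mod 39 = 14
y2 = 39^(-1) mod 14 = 9
x = (7×14×14 + 10×39×9) mod 546 = 514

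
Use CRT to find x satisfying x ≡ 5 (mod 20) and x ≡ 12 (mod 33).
45

Using Chinese Remainder Theorem:
M = 20 × 33 = 660
M1 = 33, M2 = 20
y1 = 33^(-1) mod 20 = 17
y2 = 20^(-1) mod 33 = 5
x = (5×33×17 + 12×20×5) mod 660 = 45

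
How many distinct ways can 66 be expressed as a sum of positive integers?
2323520

p(n) counts ways to write n as a sum of positive integers (order ignored).
Euler's pentagonal recurrence: p(k) = p(k-1) + p(k-2) - p(k-5) - p(k-7) + p(k-12) + p(k-15) - ... (offsets j(3j∓1)/2, signs ++--, p(0)=1, p(<0)=0).
DP table for k = 0..65: p(0)=1, p(1)=1, p(2)=2, p(3)=3, p(4)=5, p(5)=7, p(6)=11, p(7)=15, p(8)=22, p(9)=30, p(10)=42, p(11)=56, p(12)=77, p(13)=101, p(14)=135, p(15)=176, p(16)=231, p(17)=297, p(18)=385, p(19)=490, p(20)=627, p(21)=792, p(22)=1002, p(23)=1255, p(24)=1575, p(25)=1958, p(26)=2436, p(27)=3010, p(28)=3718, p(29)=4565, p(30)=5604, p(31)=6842, p(32)=8349, p(33)=10143, p(34)=12310, p(35)=14883, p(36)=17977, p(37)=21637, p(38)=26015, p(39)=31185, p(40)=37338, p(41)=44583, p(42)=53174, p(43)=63261, p(44)=75175, p(45)=89134, p(46)=105558, p(47)=124754, p(48)=147273, p(49)=173525, p(50)=204226, p(51)=239943, p(52)=281589, p(53)=329931, p(54)=386155, p(55)=451276, p(56)=526823, p(57)=614154, p(58)=715220, p(59)=831820, p(60)=966467, p(61)=1121505, p(62)=1300156, p(63)=1505499, p(64)=1741630, p(65)=2012558.
Final step: p(66) = p(65) + p(64) - p(61) - p(59) + p(54) + p(51) - p(44) - p(40) + p(31) + p(26) - p(15) - p(9)
= 2012558 + 1741630 - 1121505 - 831820 + 386155 + 239943 - 75175 - 37338 + 6842 + 2436 - 176 - 30
= 2323520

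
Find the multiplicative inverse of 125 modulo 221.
122

gcd(125, 221) = 1, so the inverse exists.
Extended Euclidean algorithm on (221, 125):
221 = 1 × 125 + 96  ⟹  96 = (1)·221 + (-1)·125
125 = 1 × 96 + 29  ⟹  29 = (-1)·221 + (2)·125
96 = 3 × 29 + 9  ⟹  9 = (4)·221 + (-7)·125
29 = 3 × 9 + 2  ⟹  2 = (-13)·221 + (23)·125
9 = 4 × 2 + 1  ⟹  1 = (56)·221 + (-99)·125
So (-99)·125 ≡ 1 (mod 221), i.e. 125^(-1) ≡ -99 ≡ 122 (mod 221).
Check: 125 × 122 = 15250 ≡ 1 (mod 221)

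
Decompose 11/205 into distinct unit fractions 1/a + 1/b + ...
1/19 + 1/974 + 1/3793730

Greedy algorithm:
11/205: ceiling(205/11) = 19, use 1/19
4/3895: ceiling(3895/4) = 974, use 1/974
1/3793730: ceiling(3793730/1) = 3793730, use 1/3793730
Result: 11/205 = 1/19 + 1/974 + 1/3793730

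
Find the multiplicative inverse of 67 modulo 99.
34

gcd(67, 99) = 1, so the inverse exists.
Extended Euclidean algorithm on (99, 67):
99 = 1 × 67 + 32  ⟹  32 = (1)·99 + (-1)·67
67 = 2 × 32 + 3  ⟹  3 = (-2)·99 + (3)·67
32 = 10 × 3 + 2  ⟹  2 = (21)·99 + (-31)·67
3 = 1 × 2 + 1  ⟹  1 = (-23)·99 + (34)·67
So (34)·67 ≡ 1 (mod 99), i.e. 67^(-1) ≡ 34 (mod 99).
Check: 67 × 34 = 2278 ≡ 1 (mod 99)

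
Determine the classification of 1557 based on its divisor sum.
deficient

Proper divisors of 1557: sum = 1 + 3 + 9 + 173 + 519 = 705
Since 705 < 1557, 1557 is deficient.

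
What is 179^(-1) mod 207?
170

gcd(179, 207) = 1, so the inverse exists.
Extended Euclidean algorithm on (207, 179):
207 = 1 × 179 + 28  ⟹  28 = (1)·207 + (-1)·179
179 = 6 × 28 + 11  ⟹  11 = (-6)·207 + (7)·179
28 = 2 × 11 + 6  ⟹  6 = (13)·207 + (-15)·179
11 = 1 × 6 + 5  ⟹  5 = (-19)·207 + (22)·179
6 = 1 × 5 + 1  ⟹  1 = (32)·207 + (-37)·179
So (-37)·179 ≡ 1 (mod 207), i.e. 179^(-1) ≡ -37 ≡ 170 (mod 207).
Check: 179 × 170 = 30430 ≡ 1 (mod 207)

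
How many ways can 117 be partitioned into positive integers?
1327710076

p(n) counts ways to write n as a sum of positive integers (order ignored).
Euler's pentagonal recurrence: p(k) = p(k-1) + p(k-2) - p(k-5) - p(k-7) + p(k-12) + p(k-15) - ... (offsets j(3j∓1)/2, signs ++--, p(0)=1, p(<0)=0).
DP table for k = 0..116: p(0)=1, p(1)=1, p(2)=2, p(3)=3, p(4)=5, p(5)=7, p(6)=11, p(7)=15, p(8)=22, p(9)=30, p(10)=42, p(11)=56, p(12)=77, p(13)=101, p(14)=135, p(15)=176, p(16)=231, p(17)=297, p(18)=385, p(19)=490, p(20)=627, p(21)=792, p(22)=1002, p(23)=1255, p(24)=1575, p(25)=1958, p(26)=2436, p(27)=3010, p(28)=3718, p(29)=4565, p(30)=5604, p(31)=6842, p(32)=8349, p(33)=10143, p(34)=12310, p(35)=14883, p(36)=17977, p(37)=21637, p(38)=26015, p(39)=31185, p(40)=37338, p(41)=44583, p(42)=53174, p(43)=63261, p(44)=75175, p(45)=89134, p(46)=105558, p(47)=124754, p(48)=147273, p(49)=173525, p(50)=204226, p(51)=239943, p(52)=281589, p(53)=329931, p(54)=386155, p(55)=451276, p(56)=526823, p(57)=614154, p(58)=715220, p(59)=831820, p(60)=966467, p(61)=1121505, p(62)=1300156, p(63)=1505499, p(64)=1741630, p(65)=2012558, p(66)=2323520, p(67)=2679689, p(68)=3087735, p(69)=3554345, p(70)=4087968, p(71)=4697205, p(72)=5392783, p(73)=6185689, p(74)=7089500, p(75)=8118264, p(76)=9289091, p(77)=10619863, p(78)=12132164, p(79)=13848650, p(80)=15796476, p(81)=18004327, p(82)=20506255, p(83)=23338469, p(84)=26543660, p(85)=30167357, p(86)=34262962, p(87)=38887673, p(88)=44108109, p(89)=49995925, p(90)=56634173, p(91)=64112359, p(92)=72533807, p(93)=82010177, p(94)=92669720, p(95)=104651419, p(96)=118114304, p(97)=133230930, p(98)=150198136, p(99)=169229875, p(100)=190569292, p(101)=214481126, p(102)=241265379, p(103)=271248950, p(104)=304801365, p(105)=342325709, p(106)=384276336, p(107)=431149389, p(108)=483502844, p(109)=541946240, p(110)=607163746, p(111)=679903203, p(112)=761002156, p(113)=851376628, p(114)=952050665, p(115)=1064144451, p(116)=1188908248.
Final step: p(117) = p(116) + p(115) - p(112) - p(110) + p(105) + p(102) - p(95) - p(91) + p(82) + p(77) - p(66) - p(60) + p(47) + p(40) - p(25) - p(17) + p(0)
= 1188908248 + 1064144451 - 761002156 - 607163746 + 342325709 + 241265379 - 104651419 - 64112359 + 20506255 + 10619863 - 2323520 - 966467 + 124754 + 37338 - 1958 - 297 + 1
= 1327710076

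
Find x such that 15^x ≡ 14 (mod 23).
9

Baby-step giant-step with step n = ⌈√23⌉ = 5.
Baby steps 15^j mod 23 (j:value) for j=0..4: 0:1, 1:15, 2:18, 3:17, 4:2.
Giant-step multiplier: 15^(-5) ≡ 15^(22-5) = 15^17 ≡ 10 (mod 23).
Giant steps γ_i = 14·10^i mod 23: γ_0=14, γ_1=2 (in table at j=4).
x = i·n + j = 1·5 + 4 = 9.
Check: 15^9 ≡ 14 (mod 23).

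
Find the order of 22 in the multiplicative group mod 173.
43

173 is prime, so ord(22) divides φ(173) = 172.
Divisors of 172: 1, 2, 4, 43, 86, 172.
Repeated squaring: 22^1 ≡ 22, 22^2 ≡ 138, 22^4 ≡ 14, 22^8 ≡ 23, 22^16 ≡ 10, 22^32 ≡ 100, 22^64 ≡ 139, 22^128 ≡ 118 (mod 173).
Test 22^d mod 173 for each divisor d in increasing order:
22^1 ≡ 22
22^2 ≡ 138
22^4 ≡ 14
22^43 = 22^32·22^8·22^2·22^1 ≡ 1  ← first divisor giving 1
The order is 43.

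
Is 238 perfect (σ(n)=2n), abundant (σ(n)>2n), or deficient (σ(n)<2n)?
deficient

Proper divisors of 238: sum = 1 + 2 + 7 + 14 + 17 + 34 + 119 = 194
Since 194 < 238, 238 is deficient.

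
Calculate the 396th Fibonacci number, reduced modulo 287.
284

Matrix identity: Q^n = [[F_(n+1), F_n], [F_n, F_(n-1)]] with Q = [[1,1],[1,0]].
n = 396 = 110001100₂. Square-and-multiply, entries mod 287:
Q^1 = [[1,1],[1,0]]
Q^3 = (Q^1)²·Q = [[3,2],[2,1]]
Q^6 = (Q^3)² = [[13,8],[8,5]]
Q^12 = (Q^6)² = [[233,144],[144,89]]
Q^24 = (Q^12)² = [[118,161],[161,244]]
Q^49 = (Q^24)²·Q = [[260,239],[239,21]]
Q^99 = (Q^49)²·Q = [[164,163],[163,1]]
Q^198 = (Q^99)² = [[83,204],[204,166]]
Q^396 = (Q^198)² = [[2,284],[284,5]]
F_396 mod 287 = Q^396[0][1] = 284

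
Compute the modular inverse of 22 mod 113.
36

gcd(22, 113) = 1, so the inverse exists.
Extended Euclidean algorithm on (113, 22):
113 = 5 × 22 + 3  ⟹  3 = (1)·113 + (-5)·22
22 = 7 × 3 + 1  ⟹  1 = (-7)·113 + (36)·22
So (36)·22 ≡ 1 (mod 113), i.e. 22^(-1) ≡ 36 (mod 113).
Check: 22 × 36 = 792 ≡ 1 (mod 113)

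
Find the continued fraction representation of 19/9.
[2; 9]

Euclidean algorithm steps:
19 = 2 × 9 + 1
9 = 9 × 1 + 0
Continued fraction: [2; 9]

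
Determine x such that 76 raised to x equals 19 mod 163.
89

Baby-step giant-step with step n = ⌈√163⌉ = 13.
Baby steps 76^j mod 163 (j:value) for j=0..12: 0:1, 1:76, 2:71, 3:17, 4:151, 5:66, 6:126, 7:122, 8:144, 9:23, 10:118, 11:3, 12:65.
Giant-step multiplier: 76^(-13) ≡ 76^(162-13) = 76^149 ≡ 75 (mod 163).
Giant steps γ_i = 19·75^i mod 163: γ_0=19, γ_1=121, γ_2=110, γ_3=100, γ_4=2, γ_5=150, γ_6=3 (in table at j=11).
x = i·n + j = 6·13 + 11 = 89.
Check: 76^89 ≡ 19 (mod 163).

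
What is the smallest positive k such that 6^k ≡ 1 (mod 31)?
6

31 is prime, so ord(6) divides φ(31) = 30.
Divisors of 30: 1, 2, 3, 5, 6, 10, 15, 30.
Repeated squaring: 6^1 ≡ 6, 6^2 ≡ 5, 6^4 ≡ 25, 6^8 ≡ 5, 6^16 ≡ 25 (mod 31).
Test 6^d mod 31 for each divisor d in increasing order:
6^1 ≡ 6
6^2 ≡ 5
6^3 = 6^2·6^1 ≡ 30
6^5 = 6^4·6^1 ≡ 26
6^6 = 6^4·6^2 ≡ 1  ← first divisor giving 1
The order is 6.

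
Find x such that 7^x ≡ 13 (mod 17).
12

Baby-step giant-step with step n = ⌈√17⌉ = 5.
Baby steps 7^j mod 17 (j:value) for j=0..4: 0:1, 1:7, 2:15, 3:3, 4:4.
Giant-step multiplier: 7^(-5) ≡ 7^(16-5) = 7^11 ≡ 14 (mod 17).
Giant steps γ_i = 13·14^i mod 17: γ_0=13, γ_1=12, γ_2=15 (in table at j=2).
x = i·n + j = 2·5 + 2 = 12.
Check: 7^12 ≡ 13 (mod 17).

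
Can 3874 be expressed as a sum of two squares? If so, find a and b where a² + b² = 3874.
25² + 57² (a=25, b=57)

Factorization: 3874 = 2 × 13 × 149
By Fermat: n is sum of two squares iff every prime p ≡ 3 (mod 4) appears to even power.
All primes ≡ 3 (mod 4) appear to even power.
Search a = 0, 1, 2, … for 3874 - a² a perfect square: first hit at a = 25: 3874 - 625 = 3249 = 57².
3874 = 25² + 57² = 625 + 3249 ✓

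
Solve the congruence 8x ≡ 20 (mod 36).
x ≡ 7 (mod 9)

gcd(8, 36) = 4, which divides 20, so solutions exist.
Divide through by 4: 2x ≡ 5 (mod 9).
Find 2^(-1) mod 9 by the extended Euclidean algorithm:
9 = 4 × 2 + 1  ⟹  1 = (1)·9 + (-4)·2
So (-4)·2 ≡ 1 (mod 9), i.e. 2^(-1) ≡ -4 ≡ 5 (mod 9).
x ≡ 5 × 5 = 25 ≡ 7 (mod 9).
Check: 8 × 7 = 56 ≡ 20 (mod 36).
x ≡ 7 (mod 9), giving 4 solutions mod 36.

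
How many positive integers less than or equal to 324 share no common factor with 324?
108

324 = 2^2 × 3^4
φ(n) = n × ∏(1 - 1/p) for each prime p dividing n
φ(324) = 324 × (1 - 1/2) × (1 - 1/3) = 108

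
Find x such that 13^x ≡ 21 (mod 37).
2

Baby-step giant-step with step n = ⌈√37⌉ = 7.
Baby steps 13^j mod 37 (j:value) for j=0..6: 0:1, 1:13, 2:21, 3:14, 4:34, 5:35, 6:11.
h = 21 is already in the table at j=2, so x = 2.
Check: 13^2 ≡ 21 (mod 37).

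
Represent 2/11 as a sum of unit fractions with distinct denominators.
1/6 + 1/66

Greedy algorithm:
2/11: ceiling(11/2) = 6, use 1/6
1/66: ceiling(66/1) = 66, use 1/66
Result: 2/11 = 1/6 + 1/66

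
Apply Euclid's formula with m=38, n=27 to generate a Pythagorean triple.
(715, 2052, 2173)

Euclid's formula: a = m² - n², b = 2mn, c = m² + n²
m = 38, n = 27
a = 38² - 27² = 1444 - 729 = 715
b = 2 × 38 × 27 = 2052
c = 38² + 27² = 1444 + 729 = 2173
Verification: 715² + 2052² = 511225 + 4210704 = 4721929 = 2173² ✓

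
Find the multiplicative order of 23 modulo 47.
46

47 is prime, so ord(23) divides φ(47) = 46.
Divisors of 46: 1, 2, 23, 46.
Repeated squaring: 23^1 ≡ 23, 23^2 ≡ 12, 23^4 ≡ 3, 23^8 ≡ 9, 23^16 ≡ 34, 23^32 ≡ 28 (mod 47).
Test 23^d mod 47 for each divisor d in increasing order:
23^1 ≡ 23
23^2 ≡ 12
23^23 = 23^16·23^4·23^2·23^1 ≡ 46
23^46 = 23^32·23^8·23^4·23^2 ≡ 1  ← first divisor giving 1
The order is 46.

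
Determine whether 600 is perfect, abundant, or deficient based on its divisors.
abundant

Proper divisors of 600: sum = 1 + 2 + 3 + 4 + 5 + 6 + 8 + 10 + ... + 120 + 150 + 200 + 300 (23 divisors) = 1260
Since 1260 > 600, 600 is abundant.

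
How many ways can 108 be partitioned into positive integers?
483502844

p(n) counts ways to write n as a sum of positive integers (order ignored).
Euler's pentagonal recurrence: p(k) = p(k-1) + p(k-2) - p(k-5) - p(k-7) + p(k-12) + p(k-15) - ... (offsets j(3j∓1)/2, signs ++--, p(0)=1, p(<0)=0).
DP table for k = 0..107: p(0)=1, p(1)=1, p(2)=2, p(3)=3, p(4)=5, p(5)=7, p(6)=11, p(7)=15, p(8)=22, p(9)=30, p(10)=42, p(11)=56, p(12)=77, p(13)=101, p(14)=135, p(15)=176, p(16)=231, p(17)=297, p(18)=385, p(19)=490, p(20)=627, p(21)=792, p(22)=1002, p(23)=1255, p(24)=1575, p(25)=1958, p(26)=2436, p(27)=3010, p(28)=3718, p(29)=4565, p(30)=5604, p(31)=6842, p(32)=8349, p(33)=10143, p(34)=12310, p(35)=14883, p(36)=17977, p(37)=21637, p(38)=26015, p(39)=31185, p(40)=37338, p(41)=44583, p(42)=53174, p(43)=63261, p(44)=75175, p(45)=89134, p(46)=105558, p(47)=124754, p(48)=147273, p(49)=173525, p(50)=204226, p(51)=239943, p(52)=281589, p(53)=329931, p(54)=386155, p(55)=451276, p(56)=526823, p(57)=614154, p(58)=715220, p(59)=831820, p(60)=966467, p(61)=1121505, p(62)=1300156, p(63)=1505499, p(64)=1741630, p(65)=2012558, p(66)=2323520, p(67)=2679689, p(68)=3087735, p(69)=3554345, p(70)=4087968, p(71)=4697205, p(72)=5392783, p(73)=6185689, p(74)=7089500, p(75)=8118264, p(76)=9289091, p(77)=10619863, p(78)=12132164, p(79)=13848650, p(80)=15796476, p(81)=18004327, p(82)=20506255, p(83)=23338469, p(84)=26543660, p(85)=30167357, p(86)=34262962, p(87)=38887673, p(88)=44108109, p(89)=49995925, p(90)=56634173, p(91)=64112359, p(92)=72533807, p(93)=82010177, p(94)=92669720, p(95)=104651419, p(96)=118114304, p(97)=133230930, p(98)=150198136, p(99)=169229875, p(100)=190569292, p(101)=214481126, p(102)=241265379, p(103)=271248950, p(104)=304801365, p(105)=342325709, p(106)=384276336, p(107)=431149389.
Final step: p(108) = p(107) + p(106) - p(103) - p(101) + p(96) + p(93) - p(86) - p(82) + p(73) + p(68) - p(57) - p(51) + p(38) + p(31) - p(16) - p(8)
= 431149389 + 384276336 - 271248950 - 214481126 + 118114304 + 82010177 - 34262962 - 20506255 + 6185689 + 3087735 - 614154 - 239943 + 26015 + 6842 - 231 - 22
= 483502844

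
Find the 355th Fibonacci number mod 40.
5

Matrix identity: Q^n = [[F_(n+1), F_n], [F_n, F_(n-1)]] with Q = [[1,1],[1,0]].
n = 355 = 101100011₂. Square-and-multiply, entries mod 40:
Q^1 = [[1,1],[1,0]]
Q^2 = (Q^1)² = [[2,1],[1,1]]
Q^5 = (Q^2)²·Q = [[8,5],[5,3]]
Q^11 = (Q^5)²·Q = [[24,9],[9,15]]
Q^22 = (Q^11)² = [[17,31],[31,26]]
Q^44 = (Q^22)² = [[10,13],[13,37]]
Q^88 = (Q^44)² = [[29,11],[11,18]]
Q^177 = (Q^88)²·Q = [[39,2],[2,37]]
Q^355 = (Q^177)²·Q = [[37,5],[5,32]]
F_355 mod 40 = Q^355[0][1] = 5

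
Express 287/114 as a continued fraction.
[2; 1, 1, 13, 1, 3]

Euclidean algorithm steps:
287 = 2 × 114 + 59
114 = 1 × 59 + 55
59 = 1 × 55 + 4
55 = 13 × 4 + 3
4 = 1 × 3 + 1
3 = 3 × 1 + 0
Continued fraction: [2; 1, 1, 13, 1, 3]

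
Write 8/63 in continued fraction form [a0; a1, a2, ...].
[0; 7, 1, 7]

Euclidean algorithm steps:
8 = 0 × 63 + 8
63 = 7 × 8 + 7
8 = 1 × 7 + 1
7 = 7 × 1 + 0
Continued fraction: [0; 7, 1, 7]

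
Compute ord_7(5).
6

7 is prime, so ord(5) divides φ(7) = 6.
Divisors of 6: 1, 2, 3, 6.
Repeated squaring: 5^1 ≡ 5, 5^2 ≡ 4, 5^4 ≡ 2 (mod 7).
Test 5^d mod 7 for each divisor d in increasing order:
5^1 ≡ 5
5^2 ≡ 4
5^3 = 5^2·5^1 ≡ 6
5^6 = 5^4·5^2 ≡ 1  ← first divisor giving 1
The order is 6.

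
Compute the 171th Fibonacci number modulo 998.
622

Matrix identity: Q^n = [[F_(n+1), F_n], [F_n, F_(n-1)]] with Q = [[1,1],[1,0]].
n = 171 = 10101011₂. Square-and-multiply, entries mod 998:
Q^1 = [[1,1],[1,0]]
Q^2 = (Q^1)² = [[2,1],[1,1]]
Q^5 = (Q^2)²·Q = [[8,5],[5,3]]
Q^10 = (Q^5)² = [[89,55],[55,34]]
Q^21 = (Q^10)²·Q = [[745,966],[966,777]]
Q^42 = (Q^21)² = [[163,198],[198,963]]
Q^85 = (Q^42)²·Q = [[299,903],[903,394]]
Q^171 = (Q^85)²·Q = [[655,622],[622,33]]
F_171 mod 998 = Q^171[0][1] = 622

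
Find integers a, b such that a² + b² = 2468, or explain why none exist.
32² + 38² (a=32, b=38)

Factorization: 2468 = 2^2 × 617
By Fermat: n is sum of two squares iff every prime p ≡ 3 (mod 4) appears to even power.
All primes ≡ 3 (mod 4) appear to even power.
Search a = 0, 1, 2, … for 2468 - a² a perfect square: first hit at a = 32: 2468 - 1024 = 1444 = 38².
2468 = 32² + 38² = 1024 + 1444 ✓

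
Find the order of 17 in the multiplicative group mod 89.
44

89 is prime, so ord(17) divides φ(89) = 88.
Divisors of 88: 1, 2, 4, 8, 11, 22, 44, 88.
Repeated squaring: 17^1 ≡ 17, 17^2 ≡ 22, 17^4 ≡ 39, 17^8 ≡ 8, 17^16 ≡ 64, 17^32 ≡ 2, 17^64 ≡ 4 (mod 89).
Test 17^d mod 89 for each divisor d in increasing order:
17^1 ≡ 17
17^2 ≡ 22
17^4 ≡ 39
17^8 ≡ 8
17^11 = 17^8·17^2·17^1 ≡ 55
17^22 = 17^16·17^4·17^2 ≡ 88
17^44 = 17^32·17^8·17^4 ≡ 1  ← first divisor giving 1
The order is 44.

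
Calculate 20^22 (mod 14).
8

Repeated squaring. Binary of 22 = 10110.
20^1 ≡ 6 (mod 14); 20^2 ≡ 8 (mod 14); 20^4 ≡ 8 (mod 14); 20^8 ≡ 8 (mod 14); 20^16 ≡ 8 (mod 14)
20^22 = 20^2 × 20^4 × 20^16 ≡ 8 (mod 14)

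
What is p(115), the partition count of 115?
1064144451

p(n) counts ways to write n as a sum of positive integers (order ignored).
Euler's pentagonal recurrence: p(k) = p(k-1) + p(k-2) - p(k-5) - p(k-7) + p(k-12) + p(k-15) - ... (offsets j(3j∓1)/2, signs ++--, p(0)=1, p(<0)=0).
DP table for k = 0..114: p(0)=1, p(1)=1, p(2)=2, p(3)=3, p(4)=5, p(5)=7, p(6)=11, p(7)=15, p(8)=22, p(9)=30, p(10)=42, p(11)=56, p(12)=77, p(13)=101, p(14)=135, p(15)=176, p(16)=231, p(17)=297, p(18)=385, p(19)=490, p(20)=627, p(21)=792, p(22)=1002, p(23)=1255, p(24)=1575, p(25)=1958, p(26)=2436, p(27)=3010, p(28)=3718, p(29)=4565, p(30)=5604, p(31)=6842, p(32)=8349, p(33)=10143, p(34)=12310, p(35)=14883, p(36)=17977, p(37)=21637, p(38)=26015, p(39)=31185, p(40)=37338, p(41)=44583, p(42)=53174, p(43)=63261, p(44)=75175, p(45)=89134, p(46)=105558, p(47)=124754, p(48)=147273, p(49)=173525, p(50)=204226, p(51)=239943, p(52)=281589, p(53)=329931, p(54)=386155, p(55)=451276, p(56)=526823, p(57)=614154, p(58)=715220, p(59)=831820, p(60)=966467, p(61)=1121505, p(62)=1300156, p(63)=1505499, p(64)=1741630, p(65)=2012558, p(66)=2323520, p(67)=2679689, p(68)=3087735, p(69)=3554345, p(70)=4087968, p(71)=4697205, p(72)=5392783, p(73)=6185689, p(74)=7089500, p(75)=8118264, p(76)=9289091, p(77)=10619863, p(78)=12132164, p(79)=13848650, p(80)=15796476, p(81)=18004327, p(82)=20506255, p(83)=23338469, p(84)=26543660, p(85)=30167357, p(86)=34262962, p(87)=38887673, p(88)=44108109, p(89)=49995925, p(90)=56634173, p(91)=64112359, p(92)=72533807, p(93)=82010177, p(94)=92669720, p(95)=104651419, p(96)=118114304, p(97)=133230930, p(98)=150198136, p(99)=169229875, p(100)=190569292, p(101)=214481126, p(102)=241265379, p(103)=271248950, p(104)=304801365, p(105)=342325709, p(106)=384276336, p(107)=431149389, p(108)=483502844, p(109)=541946240, p(110)=607163746, p(111)=679903203, p(112)=761002156, p(113)=851376628, p(114)=952050665.
Final step: p(115) = p(114) + p(113) - p(110) - p(108) + p(103) + p(100) - p(93) - p(89) + p(80) + p(75) - p(64) - p(58) + p(45) + p(38) - p(23) - p(15)
= 952050665 + 851376628 - 607163746 - 483502844 + 271248950 + 190569292 - 82010177 - 49995925 + 15796476 + 8118264 - 1741630 - 715220 + 89134 + 26015 - 1255 - 176
= 1064144451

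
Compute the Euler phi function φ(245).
168

245 = 5 × 7^2
φ(n) = n × ∏(1 - 1/p) for each prime p dividing n
φ(245) = 245 × (1 - 1/5) × (1 - 1/7) = 168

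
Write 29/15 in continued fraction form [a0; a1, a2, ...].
[1; 1, 14]

Euclidean algorithm steps:
29 = 1 × 15 + 14
15 = 1 × 14 + 1
14 = 14 × 1 + 0
Continued fraction: [1; 1, 14]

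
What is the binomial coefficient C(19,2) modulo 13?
2

Using Lucas' theorem:
Write n=19 and k=2 in base 13:
n in base 13: [1, 6]
k in base 13: [0, 2]
C(19,2) mod 13 = ∏ C(n_i, k_i) mod 13
Digit binomials (mod 13): C(1,0) = 1; C(6,2) = 15 ≡ 2
Product: 1 × 2 = 2 ≡ 2 (mod 13)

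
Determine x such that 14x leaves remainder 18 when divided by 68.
x ≡ 11 (mod 34)

gcd(14, 68) = 2, which divides 18, so solutions exist.
Divide through by 2: 7x ≡ 9 (mod 34).
Find 7^(-1) mod 34 by the extended Euclidean algorithm:
34 = 4 × 7 + 6  ⟹  6 = (1)·34 + (-4)·7
7 = 1 × 6 + 1  ⟹  1 = (-1)·34 + (5)·7
So (5)·7 ≡ 1 (mod 34), i.e. 7^(-1) ≡ 5 (mod 34).
x ≡ 5 × 9 = 45 ≡ 11 (mod 34).
Check: 14 × 11 = 154 ≡ 18 (mod 68).
x ≡ 11 (mod 34), giving 2 solutions mod 68.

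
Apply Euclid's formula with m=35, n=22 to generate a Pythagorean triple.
(741, 1540, 1709)

Euclid's formula: a = m² - n², b = 2mn, c = m² + n²
m = 35, n = 22
a = 35² - 22² = 1225 - 484 = 741
b = 2 × 35 × 22 = 1540
c = 35² + 22² = 1225 + 484 = 1709
Verification: 741² + 1540² = 549081 + 2371600 = 2920681 = 1709² ✓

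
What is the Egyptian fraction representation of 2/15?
1/8 + 1/120

Greedy algorithm:
2/15: ceiling(15/2) = 8, use 1/8
1/120: ceiling(120/1) = 120, use 1/120
Result: 2/15 = 1/8 + 1/120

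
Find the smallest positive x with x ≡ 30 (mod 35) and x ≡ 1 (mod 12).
205

Using Chinese Remainder Theorem:
M = 35 × 12 = 420
M1 = 12, M2 = 35
y1 = 12^(-1) mod 35 = 3
y2 = 35^(-1) mod 12 = 11
x = (30×12×3 + 1×35×11) mod 420 = 205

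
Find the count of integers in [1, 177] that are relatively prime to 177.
116

177 = 3 × 59
φ(n) = n × ∏(1 - 1/p) for each prime p dividing n
φ(177) = 177 × (1 - 1/3) × (1 - 1/59) = 116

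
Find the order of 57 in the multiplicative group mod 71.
5

71 is prime, so ord(57) divides φ(71) = 70.
Divisors of 70: 1, 2, 5, 7, 10, 14, 35, 70.
Repeated squaring: 57^1 ≡ 57, 57^2 ≡ 54, 57^4 ≡ 5, 57^8 ≡ 25, 57^16 ≡ 57, 57^32 ≡ 54, 57^64 ≡ 5 (mod 71).
Test 57^d mod 71 for each divisor d in increasing order:
57^1 ≡ 57
57^2 ≡ 54
57^5 = 57^4·57^1 ≡ 1  ← first divisor giving 1
The order is 5.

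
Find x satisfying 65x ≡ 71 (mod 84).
x ≡ 67 (mod 84)

gcd(65, 84) = 1, which divides 71, so solutions exist.
Find 65^(-1) mod 84 by the extended Euclidean algorithm:
84 = 1 × 65 + 19  ⟹  19 = (1)·84 + (-1)·65
65 = 3 × 19 + 8  ⟹  8 = (-3)·84 + (4)·65
19 = 2 × 8 + 3  ⟹  3 = (7)·84 + (-9)·65
8 = 2 × 3 + 2  ⟹  2 = (-17)·84 + (22)·65
3 = 1 × 2 + 1  ⟹  1 = (24)·84 + (-31)·65
So (-31)·65 ≡ 1 (mod 84), i.e. 65^(-1) ≡ -31 ≡ 53 (mod 84).
x ≡ 53 × 71 = 3763 ≡ 67 (mod 84).
Check: 65 × 67 = 4355 ≡ 71 (mod 84).
Unique solution: x ≡ 67 (mod 84)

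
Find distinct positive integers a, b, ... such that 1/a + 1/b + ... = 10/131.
1/14 + 1/204 + 1/187068

Greedy algorithm:
10/131: ceiling(131/10) = 14, use 1/14
9/1834: ceiling(1834/9) = 204, use 1/204
1/187068: ceiling(187068/1) = 187068, use 1/187068
Result: 10/131 = 1/14 + 1/204 + 1/187068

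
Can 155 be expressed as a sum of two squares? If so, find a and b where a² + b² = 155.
Not possible

Factorization: 155 = 5 × 31
By Fermat: n is sum of two squares iff every prime p ≡ 3 (mod 4) appears to even power.
Prime(s) ≡ 3 (mod 4) with odd exponent: [(31, 1)]
Therefore 155 cannot be expressed as a² + b².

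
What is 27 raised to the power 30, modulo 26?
1

Repeated squaring. Binary of 30 = 11110.
27^1 ≡ 1 (mod 26); 27^2 ≡ 1 (mod 26); 27^4 ≡ 1 (mod 26); 27^8 ≡ 1 (mod 26); 27^16 ≡ 1 (mod 26)
27^30 = 27^2 × 27^4 × 27^8 × 27^16 ≡ 1 (mod 26)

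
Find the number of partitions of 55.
451276

p(n) counts ways to write n as a sum of positive integers (order ignored).
Euler's pentagonal recurrence: p(k) = p(k-1) + p(k-2) - p(k-5) - p(k-7) + p(k-12) + p(k-15) - ... (offsets j(3j∓1)/2, signs ++--, p(0)=1, p(<0)=0).
DP table for k = 0..54: p(0)=1, p(1)=1, p(2)=2, p(3)=3, p(4)=5, p(5)=7, p(6)=11, p(7)=15, p(8)=22, p(9)=30, p(10)=42, p(11)=56, p(12)=77, p(13)=101, p(14)=135, p(15)=176, p(16)=231, p(17)=297, p(18)=385, p(19)=490, p(20)=627, p(21)=792, p(22)=1002, p(23)=1255, p(24)=1575, p(25)=1958, p(26)=2436, p(27)=3010, p(28)=3718, p(29)=4565, p(30)=5604, p(31)=6842, p(32)=8349, p(33)=10143, p(34)=12310, p(35)=14883, p(36)=17977, p(37)=21637, p(38)=26015, p(39)=31185, p(40)=37338, p(41)=44583, p(42)=53174, p(43)=63261, p(44)=75175, p(45)=89134, p(46)=105558, p(47)=124754, p(48)=147273, p(49)=173525, p(50)=204226, p(51)=239943, p(52)=281589, p(53)=329931, p(54)=386155.
Final step: p(55) = p(54) + p(53) - p(50) - p(48) + p(43) + p(40) - p(33) - p(29) + p(20) + p(15) - p(4)
= 386155 + 329931 - 204226 - 147273 + 63261 + 37338 - 10143 - 4565 + 627 + 176 - 5
= 451276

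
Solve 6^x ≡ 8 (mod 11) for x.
7

Baby-step giant-step with step n = ⌈√11⌉ = 4.
Baby steps 6^j mod 11 (j:value) for j=0..3: 0:1, 1:6, 2:3, 3:7.
Giant-step multiplier: 6^(-4) ≡ 6^(10-4) = 6^6 ≡ 5 (mod 11).
Giant steps γ_i = 8·5^i mod 11: γ_0=8, γ_1=7 (in table at j=3).
x = i·n + j = 1·4 + 3 = 7.
Check: 6^7 ≡ 8 (mod 11).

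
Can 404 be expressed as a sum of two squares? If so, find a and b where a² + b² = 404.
2² + 20² (a=2, b=20)

Factorization: 404 = 2^2 × 101
By Fermat: n is sum of two squares iff every prime p ≡ 3 (mod 4) appears to even power.
All primes ≡ 3 (mod 4) appear to even power.
Search a = 0, 1, 2, … for 404 - a² a perfect square: first hit at a = 2: 404 - 4 = 400 = 20².
404 = 2² + 20² = 4 + 400 ✓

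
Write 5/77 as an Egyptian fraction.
1/16 + 1/411 + 1/506352

Greedy algorithm:
5/77: ceiling(77/5) = 16, use 1/16
3/1232: ceiling(1232/3) = 411, use 1/411
1/506352: ceiling(506352/1) = 506352, use 1/506352
Result: 5/77 = 1/16 + 1/411 + 1/506352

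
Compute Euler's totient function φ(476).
192

476 = 2^2 × 7 × 17
φ(n) = n × ∏(1 - 1/p) for each prime p dividing n
φ(476) = 476 × (1 - 1/2) × (1 - 1/7) × (1 - 1/17) = 192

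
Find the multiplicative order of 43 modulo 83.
82

83 is prime, so ord(43) divides φ(83) = 82.
Divisors of 82: 1, 2, 41, 82.
Repeated squaring: 43^1 ≡ 43, 43^2 ≡ 23, 43^4 ≡ 31, 43^8 ≡ 48, 43^16 ≡ 63, 43^32 ≡ 68, 43^64 ≡ 59 (mod 83).
Test 43^d mod 83 for each divisor d in increasing order:
43^1 ≡ 43
43^2 ≡ 23
43^41 = 43^32·43^8·43^1 ≡ 82
43^82 = 43^64·43^16·43^2 ≡ 1  ← first divisor giving 1
The order is 82.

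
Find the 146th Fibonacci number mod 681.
301

Matrix identity: Q^n = [[F_(n+1), F_n], [F_n, F_(n-1)]] with Q = [[1,1],[1,0]].
n = 146 = 10010010₂. Square-and-multiply, entries mod 681:
Q^1 = [[1,1],[1,0]]
Q^2 = (Q^1)² = [[2,1],[1,1]]
Q^4 = (Q^2)² = [[5,3],[3,2]]
Q^9 = (Q^4)²·Q = [[55,34],[34,21]]
Q^18 = (Q^9)² = [[95,541],[541,235]]
Q^36 = (Q^18)² = [[23,108],[108,596]]
Q^73 = (Q^36)²·Q = [[49,616],[616,114]]
Q^146 = (Q^73)² = [[497,301],[301,196]]
F_146 mod 681 = Q^146[0][1] = 301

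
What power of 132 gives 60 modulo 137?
72

Baby-step giant-step with step n = ⌈√137⌉ = 12.
Baby steps 132^j mod 137 (j:value) for j=0..11: 0:1, 1:132, 2:25, 3:12, 4:77, 5:26, 6:7, 7:102, 8:38, 9:84, 10:128, 11:45.
Giant-step multiplier: 132^(-12) ≡ 132^(136-12) = 132^124 ≡ 14 (mod 137).
Giant steps γ_i = 60·14^i mod 137: γ_0=60, γ_1=18, γ_2=115, γ_3=103, γ_4=72, γ_5=49, γ_6=1 (in table at j=0).
x = i·n + j = 6·12 + 0 = 72.
Check: 132^72 ≡ 60 (mod 137).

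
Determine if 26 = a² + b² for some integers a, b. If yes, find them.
1² + 5² (a=1, b=5)

Factorization: 26 = 2 × 13
By Fermat: n is sum of two squares iff every prime p ≡ 3 (mod 4) appears to even power.
All primes ≡ 3 (mod 4) appear to even power.
Search a = 0, 1, 2, … for 26 - a² a perfect square: first hit at a = 1: 26 - 1 = 25 = 5².
26 = 1² + 5² = 1 + 25 ✓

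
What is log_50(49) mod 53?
20

Baby-step giant-step with step n = ⌈√53⌉ = 8.
Baby steps 50^j mod 53 (j:value) for j=0..7: 0:1, 1:50, 2:9, 3:26, 4:28, 5:22, 6:40, 7:39.
Giant-step multiplier: 50^(-8) ≡ 50^(52-8) = 50^44 ≡ 24 (mod 53).
Giant steps γ_i = 49·24^i mod 53: γ_0=49, γ_1=10, γ_2=28 (in table at j=4).
x = i·n + j = 2·8 + 4 = 20.
Check: 50^20 ≡ 49 (mod 53).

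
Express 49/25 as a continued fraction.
[1; 1, 24]

Euclidean algorithm steps:
49 = 1 × 25 + 24
25 = 1 × 24 + 1
24 = 24 × 1 + 0
Continued fraction: [1; 1, 24]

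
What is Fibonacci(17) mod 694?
209

Matrix identity: Q^n = [[F_(n+1), F_n], [F_n, F_(n-1)]] with Q = [[1,1],[1,0]].
n = 17 = 10001₂. Square-and-multiply, entries mod 694:
Q^1 = [[1,1],[1,0]]
Q^2 = (Q^1)² = [[2,1],[1,1]]
Q^4 = (Q^2)² = [[5,3],[3,2]]
Q^8 = (Q^4)² = [[34,21],[21,13]]
Q^17 = (Q^8)²·Q = [[502,209],[209,293]]
F_17 mod 694 = Q^17[0][1] = 209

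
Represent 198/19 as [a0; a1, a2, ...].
[10; 2, 2, 1, 2]

Euclidean algorithm steps:
198 = 10 × 19 + 8
19 = 2 × 8 + 3
8 = 2 × 3 + 2
3 = 1 × 2 + 1
2 = 2 × 1 + 0
Continued fraction: [10; 2, 2, 1, 2]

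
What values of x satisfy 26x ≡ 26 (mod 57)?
x ≡ 1 (mod 57)

gcd(26, 57) = 1, which divides 26, so solutions exist.
Find 26^(-1) mod 57 by the extended Euclidean algorithm:
57 = 2 × 26 + 5  ⟹  5 = (1)·57 + (-2)·26
26 = 5 × 5 + 1  ⟹  1 = (-5)·57 + (11)·26
So (11)·26 ≡ 1 (mod 57), i.e. 26^(-1) ≡ 11 (mod 57).
x ≡ 11 × 26 = 286 ≡ 1 (mod 57).
Check: 26 × 1 = 26 ≡ 26 (mod 57).
Unique solution: x ≡ 1 (mod 57)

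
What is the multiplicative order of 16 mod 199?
99

199 is prime, so ord(16) divides φ(199) = 198.
Divisors of 198: 1, 2, 3, 6, 9, 11, 18, 22, 33, 66, 99, 198.
Repeated squaring: 16^1 ≡ 16, 16^2 ≡ 57, 16^4 ≡ 65, 16^8 ≡ 46, 16^16 ≡ 126, 16^32 ≡ 155, 16^64 ≡ 145, 16^128 ≡ 130 (mod 199).
Test 16^d mod 199 for each divisor d in increasing order:
16^1 ≡ 16
16^2 ≡ 57
16^3 = 16^2·16^1 ≡ 116
16^6 = 16^4·16^2 ≡ 123
16^9 = 16^8·16^1 ≡ 139
16^11 = 16^8·16^2·16^1 ≡ 162
16^18 = 16^16·16^2 ≡ 18
16^22 = 16^16·16^4·16^2 ≡ 175
16^33 = 16^32·16^1 ≡ 92
16^66 = 16^64·16^2 ≡ 106
16^99 = 16^64·16^32·16^2·16^1 ≡ 1  ← first divisor giving 1
The order is 99.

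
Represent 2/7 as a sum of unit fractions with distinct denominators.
1/4 + 1/28

Greedy algorithm:
2/7: ceiling(7/2) = 4, use 1/4
1/28: ceiling(28/1) = 28, use 1/28
Result: 2/7 = 1/4 + 1/28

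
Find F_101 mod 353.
168

Matrix identity: Q^n = [[F_(n+1), F_n], [F_n, F_(n-1)]] with Q = [[1,1],[1,0]].
n = 101 = 1100101₂. Square-and-multiply, entries mod 353:
Q^1 = [[1,1],[1,0]]
Q^3 = (Q^1)²·Q = [[3,2],[2,1]]
Q^6 = (Q^3)² = [[13,8],[8,5]]
Q^12 = (Q^6)² = [[233,144],[144,89]]
Q^25 = (Q^12)²·Q = [[314,189],[189,125]]
Q^50 = (Q^25)² = [[177,16],[16,161]]
Q^101 = (Q^50)²·Q = [[281,168],[168,113]]
F_101 mod 353 = Q^101[0][1] = 168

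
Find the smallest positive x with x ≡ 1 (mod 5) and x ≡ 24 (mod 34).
126

Using Chinese Remainder Theorem:
M = 5 × 34 = 170
M1 = 34, M2 = 5
y1 = 34^(-1) mod 5 = 4
y2 = 5^(-1) mod 34 = 7
x = (1×34×4 + 24×5×7) mod 170 = 126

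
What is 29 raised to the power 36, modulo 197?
23

Repeated squaring. Binary of 36 = 100100.
29^1 ≡ 29 (mod 197); 29^2 ≡ 53 (mod 197); 29^4 ≡ 51 (mod 197); 29^8 ≡ 40 (mod 197); 29^16 ≡ 24 (mod 197); 29^32 ≡ 182 (mod 197)
29^36 = 29^4 × 29^32 ≡ 23 (mod 197)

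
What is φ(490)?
168

490 = 2 × 5 × 7^2
φ(n) = n × ∏(1 - 1/p) for each prime p dividing n
φ(490) = 490 × (1 - 1/2) × (1 - 1/5) × (1 - 1/7) = 168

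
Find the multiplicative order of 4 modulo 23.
11

23 is prime, so ord(4) divides φ(23) = 22.
Divisors of 22: 1, 2, 11, 22.
Repeated squaring: 4^1 ≡ 4, 4^2 ≡ 16, 4^4 ≡ 3, 4^8 ≡ 9, 4^16 ≡ 12 (mod 23).
Test 4^d mod 23 for each divisor d in increasing order:
4^1 ≡ 4
4^2 ≡ 16
4^11 = 4^8·4^2·4^1 ≡ 1  ← first divisor giving 1
The order is 11.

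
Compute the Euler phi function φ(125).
100

125 = 5^3
φ(n) = n × ∏(1 - 1/p) for each prime p dividing n
φ(125) = 125 × (1 - 1/5) = 100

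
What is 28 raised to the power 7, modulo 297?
217

Repeated squaring. Binary of 7 = 111.
28^1 ≡ 28 (mod 297); 28^2 ≡ 190 (mod 297); 28^4 ≡ 163 (mod 297)
28^7 = 28^1 × 28^2 × 28^4 ≡ 217 (mod 297)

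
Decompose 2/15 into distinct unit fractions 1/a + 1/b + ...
1/8 + 1/120

Greedy algorithm:
2/15: ceiling(15/2) = 8, use 1/8
1/120: ceiling(120/1) = 120, use 1/120
Result: 2/15 = 1/8 + 1/120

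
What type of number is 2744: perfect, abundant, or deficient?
abundant

Proper divisors of 2744: sum = 1 + 2 + 4 + 7 + 8 + 14 + 28 + 49 + 56 + 98 + 196 + 343 + 392 + 686 + 1372 = 3256
Since 3256 > 2744, 2744 is abundant.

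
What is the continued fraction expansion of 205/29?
[7; 14, 2]

Euclidean algorithm steps:
205 = 7 × 29 + 2
29 = 14 × 2 + 1
2 = 2 × 1 + 0
Continued fraction: [7; 14, 2]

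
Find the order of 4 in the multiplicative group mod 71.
35

71 is prime, so ord(4) divides φ(71) = 70.
Divisors of 70: 1, 2, 5, 7, 10, 14, 35, 70.
Repeated squaring: 4^1 ≡ 4, 4^2 ≡ 16, 4^4 ≡ 43, 4^8 ≡ 3, 4^16 ≡ 9, 4^32 ≡ 10, 4^64 ≡ 29 (mod 71).
Test 4^d mod 71 for each divisor d in increasing order:
4^1 ≡ 4
4^2 ≡ 16
4^5 = 4^4·4^1 ≡ 30
4^7 = 4^4·4^2·4^1 ≡ 54
4^10 = 4^8·4^2 ≡ 48
4^14 = 4^8·4^4·4^2 ≡ 5
4^35 = 4^32·4^2·4^1 ≡ 1  ← first divisor giving 1
The order is 35.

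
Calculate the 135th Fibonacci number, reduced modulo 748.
170

Matrix identity: Q^n = [[F_(n+1), F_n], [F_n, F_(n-1)]] with Q = [[1,1],[1,0]].
n = 135 = 10000111₂. Square-and-multiply, entries mod 748:
Q^1 = [[1,1],[1,0]]
Q^2 = (Q^1)² = [[2,1],[1,1]]
Q^4 = (Q^2)² = [[5,3],[3,2]]
Q^8 = (Q^4)² = [[34,21],[21,13]]
Q^16 = (Q^8)² = [[101,239],[239,610]]
Q^33 = (Q^16)²·Q = [[135,2],[2,133]]
Q^67 = (Q^33)²·Q = [[65,277],[277,536]]
Q^135 = (Q^67)²·Q = [[591,170],[170,421]]
F_135 mod 748 = Q^135[0][1] = 170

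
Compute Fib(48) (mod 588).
168

Matrix identity: Q^n = [[F_(n+1), F_n], [F_n, F_(n-1)]] with Q = [[1,1],[1,0]].
n = 48 = 110000₂. Square-and-multiply, entries mod 588:
Q^1 = [[1,1],[1,0]]
Q^3 = (Q^1)²·Q = [[3,2],[2,1]]
Q^6 = (Q^3)² = [[13,8],[8,5]]
Q^12 = (Q^6)² = [[233,144],[144,89]]
Q^24 = (Q^12)² = [[349,504],[504,433]]
Q^48 = (Q^24)² = [[85,168],[168,505]]
F_48 mod 588 = Q^48[0][1] = 168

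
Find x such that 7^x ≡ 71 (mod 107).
7

Baby-step giant-step with step n = ⌈√107⌉ = 11.
Baby steps 7^j mod 107 (j:value) for j=0..10: 0:1, 1:7, 2:49, 3:22, 4:47, 5:8, 6:56, 7:71, 8:69, 9:55, 10:64.
h = 71 is already in the table at j=7, so x = 7.
Check: 7^7 ≡ 71 (mod 107).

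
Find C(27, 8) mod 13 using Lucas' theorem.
0

Using Lucas' theorem:
Write n=27 and k=8 in base 13:
n in base 13: [2, 1]
k in base 13: [0, 8]
C(27,8) mod 13 = ∏ C(n_i, k_i) mod 13
Digit binomials (mod 13): C(2,0) = 1; C(1,8) = 0 (k_i > n_i)
Product: 1 × 0 = 0 ≡ 0 (mod 13)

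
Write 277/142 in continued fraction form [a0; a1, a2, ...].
[1; 1, 19, 3, 2]

Euclidean algorithm steps:
277 = 1 × 142 + 135
142 = 1 × 135 + 7
135 = 19 × 7 + 2
7 = 3 × 2 + 1
2 = 2 × 1 + 0
Continued fraction: [1; 1, 19, 3, 2]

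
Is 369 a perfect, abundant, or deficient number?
deficient

Proper divisors of 369: sum = 1 + 3 + 9 + 41 + 123 = 177
Since 177 < 369, 369 is deficient.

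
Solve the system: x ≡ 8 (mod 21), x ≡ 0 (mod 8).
8

Using Chinese Remainder Theorem:
M = 21 × 8 = 168
M1 = 8, M2 = 21
y1 = 8^(-1) mod 21 = 8
y2 = 21^(-1) mod 8 = 5
x = (8×8×8 + 0×21×5) mod 168 = 8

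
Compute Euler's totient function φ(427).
360

427 = 7 × 61
φ(n) = n × ∏(1 - 1/p) for each prime p dividing n
φ(427) = 427 × (1 - 1/7) × (1 - 1/61) = 360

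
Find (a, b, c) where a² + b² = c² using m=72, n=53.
(2375, 7632, 7993)

Euclid's formula: a = m² - n², b = 2mn, c = m² + n²
m = 72, n = 53
a = 72² - 53² = 5184 - 2809 = 2375
b = 2 × 72 × 53 = 7632
c = 72² + 53² = 5184 + 2809 = 7993
Verification: 2375² + 7632² = 5640625 + 58247424 = 63888049 = 7993² ✓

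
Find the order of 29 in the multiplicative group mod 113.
112

113 is prime, so ord(29) divides φ(113) = 112.
Divisors of 112: 1, 2, 4, 7, 8, 14, 16, 28, 56, 112.
Repeated squaring: 29^1 ≡ 29, 29^2 ≡ 50, 29^4 ≡ 14, 29^8 ≡ 83, 29^16 ≡ 109, 29^32 ≡ 16, 29^64 ≡ 30 (mod 113).
Test 29^d mod 113 for each divisor d in increasing order:
29^1 ≡ 29
29^2 ≡ 50
29^4 ≡ 14
29^7 = 29^4·29^2·29^1 ≡ 73
29^8 ≡ 83
29^14 = 29^8·29^4·29^2 ≡ 18
29^16 ≡ 109
29^28 = 29^16·29^8·29^4 ≡ 98
29^56 = 29^32·29^16·29^8 ≡ 112
29^112 = 29^64·29^32·29^16 ≡ 1  ← first divisor giving 1
The order is 112.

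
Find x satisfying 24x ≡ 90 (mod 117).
x ≡ 33 (mod 39)

gcd(24, 117) = 3, which divides 90, so solutions exist.
Divide through by 3: 8x ≡ 30 (mod 39).
Find 8^(-1) mod 39 by the extended Euclidean algorithm:
39 = 4 × 8 + 7  ⟹  7 = (1)·39 + (-4)·8
8 = 1 × 7 + 1  ⟹  1 = (-1)·39 + (5)·8
So (5)·8 ≡ 1 (mod 39), i.e. 8^(-1) ≡ 5 (mod 39).
x ≡ 5 × 30 = 150 ≡ 33 (mod 39).
Check: 24 × 33 = 792 ≡ 90 (mod 117).
x ≡ 33 (mod 39), giving 3 solutions mod 117.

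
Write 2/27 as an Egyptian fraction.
1/14 + 1/378

Greedy algorithm:
2/27: ceiling(27/2) = 14, use 1/14
1/378: ceiling(378/1) = 378, use 1/378
Result: 2/27 = 1/14 + 1/378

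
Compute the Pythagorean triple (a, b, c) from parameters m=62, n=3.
(3835, 372, 3853)

Euclid's formula: a = m² - n², b = 2mn, c = m² + n²
m = 62, n = 3
a = 62² - 3² = 3844 - 9 = 3835
b = 2 × 62 × 3 = 372
c = 62² + 3² = 3844 + 9 = 3853
Verification: 3835² + 372² = 14707225 + 138384 = 14845609 = 3853² ✓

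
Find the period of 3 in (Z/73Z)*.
12

73 is prime, so ord(3) divides φ(73) = 72.
Divisors of 72: 1, 2, 3, 4, 6, 8, 9, 12, 18, 24, 36, 72.
Repeated squaring: 3^1 ≡ 3, 3^2 ≡ 9, 3^4 ≡ 8, 3^8 ≡ 64, 3^16 ≡ 8, 3^32 ≡ 64, 3^64 ≡ 8 (mod 73).
Test 3^d mod 73 for each divisor d in increasing order:
3^1 ≡ 3
3^2 ≡ 9
3^3 = 3^2·3^1 ≡ 27
3^4 ≡ 8
3^6 = 3^4·3^2 ≡ 72
3^8 ≡ 64
3^9 = 3^8·3^1 ≡ 46
3^12 = 3^8·3^4 ≡ 1  ← first divisor giving 1
The order is 12.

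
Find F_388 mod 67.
2

Matrix identity: Q^n = [[F_(n+1), F_n], [F_n, F_(n-1)]] with Q = [[1,1],[1,0]].
n = 388 = 110000100₂. Square-and-multiply, entries mod 67:
Q^1 = [[1,1],[1,0]]
Q^3 = (Q^1)²·Q = [[3,2],[2,1]]
Q^6 = (Q^3)² = [[13,8],[8,5]]
Q^12 = (Q^6)² = [[32,10],[10,22]]
Q^24 = (Q^12)² = [[52,4],[4,48]]
Q^48 = (Q^24)² = [[40,65],[65,42]]
Q^97 = (Q^48)²·Q = [[33,63],[63,37]]
Q^194 = (Q^97)² = [[33,55],[55,45]]
Q^388 = (Q^194)² = [[27,2],[2,25]]
F_388 mod 67 = Q^388[0][1] = 2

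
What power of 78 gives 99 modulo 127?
14

Baby-step giant-step with step n = ⌈√127⌉ = 12.
Baby steps 78^j mod 127 (j:value) for j=0..11: 0:1, 1:78, 2:115, 3:80, 4:17, 5:56, 6:50, 7:90, 8:35, 9:63, 10:88, 11:6.
Giant-step multiplier: 78^(-12) ≡ 78^(126-12) = 78^114 ≡ 73 (mod 127).
Giant steps γ_i = 99·73^i mod 127: γ_0=99, γ_1=115 (in table at j=2).
x = i·n + j = 1·12 + 2 = 14.
Check: 78^14 ≡ 99 (mod 127).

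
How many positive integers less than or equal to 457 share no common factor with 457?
456

457 = 457
φ(n) = n × ∏(1 - 1/p) for each prime p dividing n
φ(457) = 457 × (1 - 1/457) = 456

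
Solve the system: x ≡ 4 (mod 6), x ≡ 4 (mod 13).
4

Using Chinese Remainder Theorem:
M = 6 × 13 = 78
M1 = 13, M2 = 6
y1 = 13^(-1) mod 6 = 1
y2 = 6^(-1) mod 13 = 11
x = (4×13×1 + 4×6×11) mod 78 = 4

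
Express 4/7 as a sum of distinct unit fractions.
1/2 + 1/14

Greedy algorithm:
4/7: ceiling(7/4) = 2, use 1/2
1/14: ceiling(14/1) = 14, use 1/14
Result: 4/7 = 1/2 + 1/14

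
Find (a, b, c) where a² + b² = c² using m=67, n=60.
(889, 8040, 8089)

Euclid's formula: a = m² - n², b = 2mn, c = m² + n²
m = 67, n = 60
a = 67² - 60² = 4489 - 3600 = 889
b = 2 × 67 × 60 = 8040
c = 67² + 60² = 4489 + 3600 = 8089
Verification: 889² + 8040² = 790321 + 64641600 = 65431921 = 8089² ✓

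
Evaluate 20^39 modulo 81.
8

Repeated squaring. Binary of 39 = 100111.
20^1 ≡ 20 (mod 81); 20^2 ≡ 76 (mod 81); 20^4 ≡ 25 (mod 81); 20^8 ≡ 58 (mod 81); 20^16 ≡ 43 (mod 81); 20^32 ≡ 67 (mod 81)
20^39 = 20^1 × 20^2 × 20^4 × 20^32 ≡ 8 (mod 81)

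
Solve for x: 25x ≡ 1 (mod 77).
37

gcd(25, 77) = 1, so the inverse exists.
Extended Euclidean algorithm on (77, 25):
77 = 3 × 25 + 2  ⟹  2 = (1)·77 + (-3)·25
25 = 12 × 2 + 1  ⟹  1 = (-12)·77 + (37)·25
So (37)·25 ≡ 1 (mod 77), i.e. 25^(-1) ≡ 37 (mod 77).
Check: 25 × 37 = 925 ≡ 1 (mod 77)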